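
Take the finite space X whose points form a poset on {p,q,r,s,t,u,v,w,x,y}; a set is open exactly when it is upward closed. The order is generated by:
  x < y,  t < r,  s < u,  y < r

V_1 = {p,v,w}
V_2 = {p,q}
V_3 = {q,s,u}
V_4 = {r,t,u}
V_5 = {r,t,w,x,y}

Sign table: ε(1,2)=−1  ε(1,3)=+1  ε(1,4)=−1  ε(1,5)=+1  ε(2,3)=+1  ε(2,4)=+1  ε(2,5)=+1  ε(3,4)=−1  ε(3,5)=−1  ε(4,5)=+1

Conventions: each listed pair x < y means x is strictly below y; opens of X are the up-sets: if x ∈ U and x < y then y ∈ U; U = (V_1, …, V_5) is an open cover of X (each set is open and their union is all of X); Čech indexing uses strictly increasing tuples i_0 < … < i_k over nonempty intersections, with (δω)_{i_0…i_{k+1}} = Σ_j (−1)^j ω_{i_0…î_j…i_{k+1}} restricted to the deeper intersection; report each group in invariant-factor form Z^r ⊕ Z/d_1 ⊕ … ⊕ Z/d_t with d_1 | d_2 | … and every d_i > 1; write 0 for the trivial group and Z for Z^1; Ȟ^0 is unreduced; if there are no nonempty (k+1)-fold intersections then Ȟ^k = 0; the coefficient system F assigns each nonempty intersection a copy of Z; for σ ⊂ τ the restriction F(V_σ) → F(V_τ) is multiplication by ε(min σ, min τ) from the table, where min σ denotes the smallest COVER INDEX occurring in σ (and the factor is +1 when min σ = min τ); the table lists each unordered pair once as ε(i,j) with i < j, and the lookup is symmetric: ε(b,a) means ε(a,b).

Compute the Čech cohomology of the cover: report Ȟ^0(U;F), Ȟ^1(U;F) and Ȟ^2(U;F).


Ȟ^0 = Z, Ȟ^1 = Z and Ȟ^2 = 0

nerve simplices:
  V12={p} V15={w} V23={q} V34={u} V45={r,t}
C dims 5,5; δ0: rk 4, SNF 1^4
degree 0: 5−4−0 = 1 → Ȟ^0 ≅ Z
degree 1: 5−0−4 = 1 → Ȟ^1 ≅ Z
degree 2: 0−0−0 = 0 → Ȟ^2 ≅ 0


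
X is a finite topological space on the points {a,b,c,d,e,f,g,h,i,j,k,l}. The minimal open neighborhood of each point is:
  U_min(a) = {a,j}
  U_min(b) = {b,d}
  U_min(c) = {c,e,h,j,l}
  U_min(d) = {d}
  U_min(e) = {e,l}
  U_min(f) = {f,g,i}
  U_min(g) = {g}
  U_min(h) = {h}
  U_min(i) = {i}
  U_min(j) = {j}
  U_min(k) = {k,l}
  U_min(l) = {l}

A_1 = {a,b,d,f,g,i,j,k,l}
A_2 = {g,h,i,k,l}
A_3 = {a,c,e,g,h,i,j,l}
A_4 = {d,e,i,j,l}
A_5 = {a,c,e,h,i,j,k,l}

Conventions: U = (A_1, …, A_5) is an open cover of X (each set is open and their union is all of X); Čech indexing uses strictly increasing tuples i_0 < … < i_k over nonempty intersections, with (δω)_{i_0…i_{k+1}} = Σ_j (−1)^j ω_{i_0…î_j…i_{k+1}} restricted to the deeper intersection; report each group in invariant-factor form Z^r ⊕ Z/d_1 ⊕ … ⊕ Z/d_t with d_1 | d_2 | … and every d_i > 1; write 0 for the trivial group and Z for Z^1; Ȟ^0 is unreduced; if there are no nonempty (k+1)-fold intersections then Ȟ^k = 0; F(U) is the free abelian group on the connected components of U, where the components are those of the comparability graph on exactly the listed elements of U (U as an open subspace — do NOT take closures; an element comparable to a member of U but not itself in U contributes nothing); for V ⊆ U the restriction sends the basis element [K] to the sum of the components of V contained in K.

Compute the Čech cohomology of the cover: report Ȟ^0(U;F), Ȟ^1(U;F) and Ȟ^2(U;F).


nerve simplices:
  A12={g,i,k,l} A13={a,g,i,j,l} A14={d,i,j,l} A15={a,i,j,k,l} A23={g,h,i,l} A24={i,l} A25={h,i,k,l} A34={e,i,j,l} A35={a,c,e,h,i,j,l} A45={e,i,j,l}
  A123={g,i,l} A124={i,l} A125={i,k,l} A134={i,j,l} A135={a,i,j,l} A145={i,j,l} A234={i,l} A235={h,i,l} A245={i,l} A345={e,i,j,l}
  A1234={i,l} A1235={i,l} A1245={i,l} A1345={i,j,l} A2345={i,l}
  A12345={i,l}
components per intersection:
  A1: {a,j} {b,d} {f,g,i} {k,l}
  A2: {g} {h} {i} {k,l}
  A3: {a,c,e,h,j,l} {g} {i}
  A4: {d} {e,l} {i} {j}
  A5: {a,c,e,h,j,k,l} {i}
  A12: {g} {i} {k,l}
  A13: {a,j} {g} {i} {l}
  A14: {d} {i} {j} {l}
  A15: {a,j} {i} {k,l}
  A23: {g} {h} {i} {l}
  A24: {i} {l}
  A25: {h} {i} {k,l}
  A34: {e,l} {i} {j}
  A35: {a,c,e,h,j,l} {i}
  A45: {e,l} {i} {j}
  A123: {g} {i} {l}
  A124: {i} {l}
  A125: {i} {k,l}
  A134: {i} {j} {l}
  A135: {a,j} {i} {l}
  A145: {i} {j} {l}
  A234: {i} {l}
  A235: {h} {i} {l}
  A245: {i} {l}
  A345: {e,l} {i} {j}
  A1234: {i} {l}
  A1235: {i} {l}
  A1245: {i} {l}
  A1345: {i} {j} {l}
  A2345: {i} {l}
  A12345: {i} {l}
C dims 17,31,26,11; δ0: rk 14, SNF 1^14; δ1: rk 17, SNF 1^17; δ2: rk 9, SNF 1^9
degree 0: 17−14−0 = 3 → Ȟ^0 ≅ Z^3
degree 1: 31−17−14 = 0 → Ȟ^1 ≅ 0
degree 2: 26−9−17 = 0 → Ȟ^2 ≅ 0

Ȟ^0 ≅ Z^3,  Ȟ^1 ≅ 0,  Ȟ^2 ≅ 0


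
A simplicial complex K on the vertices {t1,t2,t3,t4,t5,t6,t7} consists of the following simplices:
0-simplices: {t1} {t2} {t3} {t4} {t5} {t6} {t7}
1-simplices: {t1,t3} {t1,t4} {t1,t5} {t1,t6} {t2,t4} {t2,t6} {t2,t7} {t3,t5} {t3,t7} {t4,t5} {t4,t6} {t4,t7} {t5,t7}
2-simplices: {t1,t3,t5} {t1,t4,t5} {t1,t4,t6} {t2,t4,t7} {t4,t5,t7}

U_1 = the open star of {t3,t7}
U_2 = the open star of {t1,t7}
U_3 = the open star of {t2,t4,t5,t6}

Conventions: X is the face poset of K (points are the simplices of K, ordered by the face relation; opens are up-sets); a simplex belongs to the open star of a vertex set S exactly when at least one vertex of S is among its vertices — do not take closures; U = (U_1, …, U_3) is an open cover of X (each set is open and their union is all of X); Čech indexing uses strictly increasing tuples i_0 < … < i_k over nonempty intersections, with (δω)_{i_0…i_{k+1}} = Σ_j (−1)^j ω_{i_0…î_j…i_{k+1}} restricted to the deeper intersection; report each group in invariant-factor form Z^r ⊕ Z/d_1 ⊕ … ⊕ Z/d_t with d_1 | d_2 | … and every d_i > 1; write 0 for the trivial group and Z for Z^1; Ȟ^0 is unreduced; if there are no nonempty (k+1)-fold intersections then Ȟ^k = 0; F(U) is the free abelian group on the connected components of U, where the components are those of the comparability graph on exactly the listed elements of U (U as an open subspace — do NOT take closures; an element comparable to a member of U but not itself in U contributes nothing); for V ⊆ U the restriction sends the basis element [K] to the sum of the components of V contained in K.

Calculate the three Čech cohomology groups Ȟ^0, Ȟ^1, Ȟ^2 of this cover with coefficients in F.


Ȟ^0(U;F) ≅ Z; Ȟ^1(U;F) ≅ Z; Ȟ^2(U;F) ≅ 0

nerve of the cover:
  U1={{t3},{t7},{t1,t3},{t2,t7},{t3,t5},{t3,t7},{t4,t7},{t5,t7},{t1,t3,t5},{t2,t4,t7},{t4,t5,t7}} U2={{t1},{t7},{t1,t3},{t1,t4},{t1,t5},{t1,t6},{t2,t7},{t3,t7},{t4,t7},{t5,t7},{t1,t3,t5},{t1,t4,t5},{t1,t4,t6},{t2,t4,t7},{t4,t5,t7}} U3={{t2},{t4},{t5},{t6},{t1,t4},{t1,t5},{t1,t6},{t2,t4},{t2,t6},{t2,t7},{t3,t5},{t4,t5},{t4,t6},{t4,t7},{t5,t7},{t1,t3,t5},{t1,t4,t5},{t1,t4,t6},{t2,t4,t7},{t4,t5,t7}}
  U12={{t7},{t1,t3},{t2,t7},{t3,t7},{t4,t7},{t5,t7},{t1,t3,t5},{t2,t4,t7},{t4,t5,t7}} U13={{t2,t7},{t3,t5},{t4,t7},{t5,t7},{t1,t3,t5},{t2,t4,t7},{t4,t5,t7}} U23={{t1,t4},{t1,t5},{t1,t6},{t2,t7},{t4,t7},{t5,t7},{t1,t3,t5},{t1,t4,t5},{t1,t4,t6},{t2,t4,t7},{t4,t5,t7}}
  U123={{t2,t7},{t4,t7},{t5,t7},{t1,t3,t5},{t2,t4,t7},{t4,t5,t7}}
components per intersection:
  U1: {{t3},{t7},{t1,t3},{t2,t7},{t3,t5},{t3,t7},{t4,t7},{t5,t7},{t1,t3,t5},{t2,t4,t7},{t4,t5,t7}}
  U2: {{t1},{t1,t3},{t1,t4},{t1,t5},{t1,t6},{t1,t3,t5},{t1,t4,t5},{t1,t4,t6}} {{t7},{t2,t7},{t3,t7},{t4,t7},{t5,t7},{t2,t4,t7},{t4,t5,t7}}
  U3: {{t2},{t4},{t5},{t6},{t1,t4},{t1,t5},{t1,t6},{t2,t4},{t2,t6},{t2,t7},{t3,t5},{t4,t5},{t4,t6},{t4,t7},{t5,t7},{t1,t3,t5},{t1,t4,t5},{t1,t4,t6},{t2,t4,t7},{t4,t5,t7}}
  U12: {{t7},{t2,t7},{t3,t7},{t4,t7},{t5,t7},{t2,t4,t7},{t4,t5,t7}} {{t1,t3},{t1,t3,t5}}
  U13: {{t2,t7},{t4,t7},{t5,t7},{t2,t4,t7},{t4,t5,t7}} {{t3,t5},{t1,t3,t5}}
  U23: {{t1,t4},{t1,t5},{t1,t6},{t1,t3,t5},{t1,t4,t5},{t1,t4,t6}} {{t2,t7},{t4,t7},{t5,t7},{t2,t4,t7},{t4,t5,t7}}
  U123: {{t2,t7},{t4,t7},{t5,t7},{t2,t4,t7},{t4,t5,t7}} {{t1,t3,t5}}
C dims 4,6,2; δ0: rk 3, SNF 1^3; δ1: rk 2, SNF 1^2
Ȟ^0 = (4 − 3) − 0 = 1, so Ȟ^0 ≅ Z
Ȟ^1 = (6 − 2) − 3 = 1, so Ȟ^1 ≅ Z
Ȟ^2 = (2 − 0) − 2 = 0, so Ȟ^2 ≅ 0


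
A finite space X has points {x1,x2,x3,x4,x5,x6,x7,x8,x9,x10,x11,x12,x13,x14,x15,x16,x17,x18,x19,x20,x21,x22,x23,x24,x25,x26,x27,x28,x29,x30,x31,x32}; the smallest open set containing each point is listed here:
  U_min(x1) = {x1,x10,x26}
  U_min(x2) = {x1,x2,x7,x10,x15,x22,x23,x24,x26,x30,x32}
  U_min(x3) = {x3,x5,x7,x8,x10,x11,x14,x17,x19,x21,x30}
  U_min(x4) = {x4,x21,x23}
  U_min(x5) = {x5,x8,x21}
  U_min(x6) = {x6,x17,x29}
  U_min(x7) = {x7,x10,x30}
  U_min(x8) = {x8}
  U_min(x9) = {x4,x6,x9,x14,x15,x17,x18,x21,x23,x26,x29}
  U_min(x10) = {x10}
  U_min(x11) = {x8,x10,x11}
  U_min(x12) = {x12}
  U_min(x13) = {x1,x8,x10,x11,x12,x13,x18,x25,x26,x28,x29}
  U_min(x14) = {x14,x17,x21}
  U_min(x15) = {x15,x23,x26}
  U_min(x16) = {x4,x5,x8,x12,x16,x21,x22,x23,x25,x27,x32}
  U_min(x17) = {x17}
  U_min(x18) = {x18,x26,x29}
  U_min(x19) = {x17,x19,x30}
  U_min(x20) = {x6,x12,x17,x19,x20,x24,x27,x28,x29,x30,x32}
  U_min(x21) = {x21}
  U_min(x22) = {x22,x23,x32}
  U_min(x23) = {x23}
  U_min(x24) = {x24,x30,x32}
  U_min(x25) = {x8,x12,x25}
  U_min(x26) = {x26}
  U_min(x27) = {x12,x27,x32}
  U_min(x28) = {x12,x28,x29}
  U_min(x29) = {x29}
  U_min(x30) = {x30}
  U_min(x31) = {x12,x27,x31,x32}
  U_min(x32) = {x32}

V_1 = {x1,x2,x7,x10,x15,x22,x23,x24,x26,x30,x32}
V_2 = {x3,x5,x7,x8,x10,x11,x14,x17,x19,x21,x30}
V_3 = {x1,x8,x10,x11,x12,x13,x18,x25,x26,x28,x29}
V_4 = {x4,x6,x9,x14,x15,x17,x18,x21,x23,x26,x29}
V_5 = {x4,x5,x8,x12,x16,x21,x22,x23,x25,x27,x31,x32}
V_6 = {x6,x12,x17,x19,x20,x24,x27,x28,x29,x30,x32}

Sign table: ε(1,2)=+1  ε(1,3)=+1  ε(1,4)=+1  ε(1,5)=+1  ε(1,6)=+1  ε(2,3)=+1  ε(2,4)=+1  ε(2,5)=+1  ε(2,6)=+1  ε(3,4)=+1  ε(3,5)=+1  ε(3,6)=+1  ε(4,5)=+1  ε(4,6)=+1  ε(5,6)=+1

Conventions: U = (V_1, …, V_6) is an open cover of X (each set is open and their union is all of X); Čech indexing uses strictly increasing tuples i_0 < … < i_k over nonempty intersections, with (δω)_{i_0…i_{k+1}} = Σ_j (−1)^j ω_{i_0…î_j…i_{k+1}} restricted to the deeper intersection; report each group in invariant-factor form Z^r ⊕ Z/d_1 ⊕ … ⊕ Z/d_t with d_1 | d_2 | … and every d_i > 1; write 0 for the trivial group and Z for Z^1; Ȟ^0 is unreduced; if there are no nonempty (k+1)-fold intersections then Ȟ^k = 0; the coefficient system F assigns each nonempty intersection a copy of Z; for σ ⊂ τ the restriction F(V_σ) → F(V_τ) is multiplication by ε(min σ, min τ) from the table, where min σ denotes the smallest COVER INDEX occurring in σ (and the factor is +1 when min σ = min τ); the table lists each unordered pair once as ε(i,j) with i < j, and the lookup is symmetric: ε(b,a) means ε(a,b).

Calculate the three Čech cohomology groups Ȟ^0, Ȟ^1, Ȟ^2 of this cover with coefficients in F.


Ȟ^0 ≅ Z,  Ȟ^1 ≅ 0,  Ȟ^2 ≅ Z/2

cover nerve:
  V12={x7,x10,x30} V13={x1,x10,x26} V14={x15,x23,x26} V15={x22,x23,x32} V16={x24,x30,x32} V23={x8,x10,x11} V24={x14,x17,x21} V25={x5,x8,x21} V26={x17,x19,x30} V34={x18,x26,x29} V35={x8,x12,x25} V36={x12,x28,x29} V45={x4,x21,x23} V46={x6,x17,x29} V56={x12,x27,x32}
  V123={x10} V126={x30} V134={x26} V145={x23} V156={x32} V235={x8} V245={x21} V246={x17} V346={x29} V356={x12}
C dims 6,15,10; δ0: rk 5, SNF 1^5; δ1: rk 10, SNF 1^9·2
Ȟ^0: (6−5)−0=1 ⇒ Z
Ȟ^1: (15−10)−5=0 ⇒ 0
Ȟ^2: (10−0)−10=0 plus torsion [2] ⇒ Z/2


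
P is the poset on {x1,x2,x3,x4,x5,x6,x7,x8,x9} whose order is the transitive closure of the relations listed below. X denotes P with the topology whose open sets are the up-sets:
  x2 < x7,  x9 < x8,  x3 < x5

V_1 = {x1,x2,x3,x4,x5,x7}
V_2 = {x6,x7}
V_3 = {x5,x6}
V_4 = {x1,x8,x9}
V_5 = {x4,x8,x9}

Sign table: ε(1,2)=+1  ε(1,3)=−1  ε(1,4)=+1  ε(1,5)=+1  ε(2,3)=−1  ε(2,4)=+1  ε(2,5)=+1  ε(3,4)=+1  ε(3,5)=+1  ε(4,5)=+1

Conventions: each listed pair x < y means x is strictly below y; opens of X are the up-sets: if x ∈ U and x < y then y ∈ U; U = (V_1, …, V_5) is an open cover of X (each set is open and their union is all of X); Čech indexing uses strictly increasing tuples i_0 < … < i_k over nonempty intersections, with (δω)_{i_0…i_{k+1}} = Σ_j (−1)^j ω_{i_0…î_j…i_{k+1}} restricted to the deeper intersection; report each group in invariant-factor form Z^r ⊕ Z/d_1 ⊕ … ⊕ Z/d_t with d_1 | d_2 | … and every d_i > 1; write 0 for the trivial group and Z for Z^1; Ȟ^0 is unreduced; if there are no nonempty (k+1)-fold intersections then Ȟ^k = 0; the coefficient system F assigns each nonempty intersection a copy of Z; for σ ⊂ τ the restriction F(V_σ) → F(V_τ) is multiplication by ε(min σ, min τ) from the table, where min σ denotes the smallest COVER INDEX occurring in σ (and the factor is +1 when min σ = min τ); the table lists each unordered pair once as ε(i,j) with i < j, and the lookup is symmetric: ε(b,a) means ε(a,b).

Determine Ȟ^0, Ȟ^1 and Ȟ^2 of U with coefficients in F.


Ȟ^0 ≅ Z,  Ȟ^1 ≅ Z^2,  Ȟ^2 ≅ 0

nerve of the cover:
  V12={x7} V13={x5} V14={x1} V15={x4} V23={x6} V45={x8,x9}
C dims 5,6; δ0: rk 4, SNF 1^4
Ȟ^0 = (5 − 4) − 0 = 1, so Ȟ^0 ≅ Z
Ȟ^1 = (6 − 0) − 4 = 2, so Ȟ^1 ≅ Z^2
Ȟ^2 = (0 − 0) − 0 = 0, so Ȟ^2 ≅ 0


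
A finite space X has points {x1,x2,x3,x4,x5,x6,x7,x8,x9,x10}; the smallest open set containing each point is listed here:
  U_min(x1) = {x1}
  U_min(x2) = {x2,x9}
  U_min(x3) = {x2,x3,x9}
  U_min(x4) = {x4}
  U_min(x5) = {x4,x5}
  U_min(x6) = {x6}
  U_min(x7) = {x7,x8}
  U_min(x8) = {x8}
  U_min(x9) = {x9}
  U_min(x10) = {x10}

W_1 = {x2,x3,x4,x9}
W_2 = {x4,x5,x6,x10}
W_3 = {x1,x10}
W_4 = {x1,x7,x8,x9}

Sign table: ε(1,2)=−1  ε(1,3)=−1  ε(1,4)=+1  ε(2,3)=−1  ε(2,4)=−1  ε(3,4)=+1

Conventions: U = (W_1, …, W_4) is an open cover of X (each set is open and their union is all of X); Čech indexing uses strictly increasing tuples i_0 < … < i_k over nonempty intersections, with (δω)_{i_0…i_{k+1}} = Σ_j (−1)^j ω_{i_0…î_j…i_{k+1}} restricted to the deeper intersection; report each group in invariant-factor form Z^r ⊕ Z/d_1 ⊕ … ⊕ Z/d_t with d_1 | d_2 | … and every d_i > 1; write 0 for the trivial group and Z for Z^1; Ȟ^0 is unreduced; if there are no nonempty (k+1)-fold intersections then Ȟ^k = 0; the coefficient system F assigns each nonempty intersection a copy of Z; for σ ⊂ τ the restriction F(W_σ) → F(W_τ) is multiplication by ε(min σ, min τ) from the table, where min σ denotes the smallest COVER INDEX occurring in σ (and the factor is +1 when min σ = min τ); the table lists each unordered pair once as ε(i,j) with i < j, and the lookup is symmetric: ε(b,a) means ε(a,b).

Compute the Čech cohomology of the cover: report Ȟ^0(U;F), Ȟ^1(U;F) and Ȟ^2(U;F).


Ȟ^0 = Z; Ȟ^1 = Z; Ȟ^2 = 0

nonempty intersections:
  W12={x4} W14={x9} W23={x10} W34={x1}
C dims 4,4; δ0: rk 3, SNF 1^3
Ȟ^0: (4−3)−0=1 ⇒ Z
Ȟ^1: (4−0)−3=1 ⇒ Z
Ȟ^2: (0−0)−0=0 ⇒ 0


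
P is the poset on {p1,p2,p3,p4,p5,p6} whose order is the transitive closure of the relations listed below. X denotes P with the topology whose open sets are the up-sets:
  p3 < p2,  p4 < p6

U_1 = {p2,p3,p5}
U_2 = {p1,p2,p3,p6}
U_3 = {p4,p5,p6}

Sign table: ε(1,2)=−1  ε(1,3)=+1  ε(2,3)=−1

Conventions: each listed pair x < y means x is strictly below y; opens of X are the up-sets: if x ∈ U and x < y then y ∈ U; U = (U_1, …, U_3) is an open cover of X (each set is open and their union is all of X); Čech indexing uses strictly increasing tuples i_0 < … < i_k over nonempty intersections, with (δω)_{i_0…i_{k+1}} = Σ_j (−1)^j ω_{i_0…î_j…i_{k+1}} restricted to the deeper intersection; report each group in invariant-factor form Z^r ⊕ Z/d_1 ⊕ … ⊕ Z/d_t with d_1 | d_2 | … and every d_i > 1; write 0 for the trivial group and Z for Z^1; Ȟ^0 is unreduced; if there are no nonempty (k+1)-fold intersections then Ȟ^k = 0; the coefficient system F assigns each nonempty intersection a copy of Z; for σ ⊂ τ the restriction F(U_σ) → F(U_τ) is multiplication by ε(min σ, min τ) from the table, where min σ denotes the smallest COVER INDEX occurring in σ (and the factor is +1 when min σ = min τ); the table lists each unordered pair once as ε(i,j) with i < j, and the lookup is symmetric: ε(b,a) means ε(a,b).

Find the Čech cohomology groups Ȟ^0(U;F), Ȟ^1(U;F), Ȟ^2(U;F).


nonempty intersections:
  U12={p2,p3} U13={p5} U23={p6}
C dims 3,3; δ0: rk 2, SNF 1^2
Ȟ^0: (3−2)−0=1 ⇒ Z
Ȟ^1: (3−0)−2=1 ⇒ Z
Ȟ^2: (0−0)−0=0 ⇒ 0

Ȟ^0 ≅ Z; Ȟ^1 ≅ Z; Ȟ^2 ≅ 0


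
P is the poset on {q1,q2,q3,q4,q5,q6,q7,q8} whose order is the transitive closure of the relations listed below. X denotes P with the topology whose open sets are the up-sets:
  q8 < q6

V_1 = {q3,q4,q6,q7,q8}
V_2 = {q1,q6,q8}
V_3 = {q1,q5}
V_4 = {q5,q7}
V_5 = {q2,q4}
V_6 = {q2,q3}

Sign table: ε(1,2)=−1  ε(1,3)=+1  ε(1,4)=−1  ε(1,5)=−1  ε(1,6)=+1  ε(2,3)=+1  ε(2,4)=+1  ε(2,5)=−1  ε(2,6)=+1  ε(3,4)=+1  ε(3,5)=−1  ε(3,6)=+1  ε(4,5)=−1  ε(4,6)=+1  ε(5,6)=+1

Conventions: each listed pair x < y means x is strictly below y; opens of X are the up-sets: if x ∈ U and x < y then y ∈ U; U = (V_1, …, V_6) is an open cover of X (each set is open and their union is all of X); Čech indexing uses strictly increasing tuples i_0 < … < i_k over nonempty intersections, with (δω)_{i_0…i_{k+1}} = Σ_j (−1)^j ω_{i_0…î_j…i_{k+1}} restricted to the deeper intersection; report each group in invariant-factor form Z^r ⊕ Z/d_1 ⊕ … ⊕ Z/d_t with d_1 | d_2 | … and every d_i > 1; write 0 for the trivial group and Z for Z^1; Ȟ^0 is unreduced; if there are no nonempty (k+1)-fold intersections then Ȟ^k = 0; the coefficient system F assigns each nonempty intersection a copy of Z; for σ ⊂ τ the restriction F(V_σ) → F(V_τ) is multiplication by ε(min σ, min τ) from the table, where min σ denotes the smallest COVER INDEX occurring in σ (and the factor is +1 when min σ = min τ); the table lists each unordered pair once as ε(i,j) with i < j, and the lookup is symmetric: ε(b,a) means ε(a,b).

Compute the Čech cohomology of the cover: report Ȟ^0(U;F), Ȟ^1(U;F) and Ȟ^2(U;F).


nerve of the cover:
  V12={q6,q8} V14={q7} V15={q4} V16={q3} V23={q1} V34={q5} V56={q2}
C dims 6,7; δ0: rk 6, SNF 1^5·2
Ȟ^0 = (6 − 6) − 0 = 0, so Ȟ^0 ≅ 0
Ȟ^1 = (7 − 0) − 6 = 1 plus torsion [2], so Ȟ^1 ≅ Z ⊕ Z/2
Ȟ^2 = (0 − 0) − 0 = 0, so Ȟ^2 ≅ 0

Ȟ^0 = 0, Ȟ^1 = Z ⊕ Z/2, Ȟ^2 = 0


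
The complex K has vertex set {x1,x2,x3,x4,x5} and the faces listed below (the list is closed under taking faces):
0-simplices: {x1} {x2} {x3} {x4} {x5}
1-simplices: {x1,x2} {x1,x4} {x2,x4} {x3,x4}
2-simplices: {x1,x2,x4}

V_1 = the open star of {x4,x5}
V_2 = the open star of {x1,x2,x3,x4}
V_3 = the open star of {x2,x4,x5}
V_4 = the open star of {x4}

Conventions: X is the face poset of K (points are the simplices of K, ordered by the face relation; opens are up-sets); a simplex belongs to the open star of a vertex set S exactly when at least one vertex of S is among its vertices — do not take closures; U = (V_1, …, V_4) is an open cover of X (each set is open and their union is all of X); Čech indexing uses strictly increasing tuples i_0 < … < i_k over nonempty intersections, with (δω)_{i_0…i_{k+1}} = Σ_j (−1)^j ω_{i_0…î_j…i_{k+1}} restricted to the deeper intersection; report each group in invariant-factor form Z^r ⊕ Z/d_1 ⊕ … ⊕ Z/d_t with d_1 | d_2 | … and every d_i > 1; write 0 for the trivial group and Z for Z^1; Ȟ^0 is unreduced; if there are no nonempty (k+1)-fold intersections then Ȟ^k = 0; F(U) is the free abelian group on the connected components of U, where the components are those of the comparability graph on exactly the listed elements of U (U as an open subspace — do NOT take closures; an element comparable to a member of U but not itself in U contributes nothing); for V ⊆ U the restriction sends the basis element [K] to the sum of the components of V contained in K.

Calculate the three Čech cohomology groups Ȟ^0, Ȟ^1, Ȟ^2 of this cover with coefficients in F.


Ȟ^0 = Z^2,  Ȟ^1 = 0,  Ȟ^2 = 0

nerve of the cover:
  V1={{x4},{x5},{x1,x4},{x2,x4},{x3,x4},{x1,x2,x4}} V2={{x1},{x2},{x3},{x4},{x1,x2},{x1,x4},{x2,x4},{x3,x4},{x1,x2,x4}} V3={{x2},{x4},{x5},{x1,x2},{x1,x4},{x2,x4},{x3,x4},{x1,x2,x4}} V4={{x4},{x1,x4},{x2,x4},{x3,x4},{x1,x2,x4}}
  V12={{x4},{x1,x4},{x2,x4},{x3,x4},{x1,x2,x4}} V13={{x4},{x5},{x1,x4},{x2,x4},{x3,x4},{x1,x2,x4}} V14={{x4},{x1,x4},{x2,x4},{x3,x4},{x1,x2,x4}} V23={{x2},{x4},{x1,x2},{x1,x4},{x2,x4},{x3,x4},{x1,x2,x4}} V24={{x4},{x1,x4},{x2,x4},{x3,x4},{x1,x2,x4}} V34={{x4},{x1,x4},{x2,x4},{x3,x4},{x1,x2,x4}}
  V123={{x4},{x1,x4},{x2,x4},{x3,x4},{x1,x2,x4}} V124={{x4},{x1,x4},{x2,x4},{x3,x4},{x1,x2,x4}} V134={{x4},{x1,x4},{x2,x4},{x3,x4},{x1,x2,x4}} V234={{x4},{x1,x4},{x2,x4},{x3,x4},{x1,x2,x4}}
  V1234={{x4},{x1,x4},{x2,x4},{x3,x4},{x1,x2,x4}}
components per intersection:
  V1: {{x4},{x1,x4},{x2,x4},{x3,x4},{x1,x2,x4}} {{x5}}
  V2: {{x1},{x2},{x3},{x4},{x1,x2},{x1,x4},{x2,x4},{x3,x4},{x1,x2,x4}}
  V3: {{x2},{x4},{x1,x2},{x1,x4},{x2,x4},{x3,x4},{x1,x2,x4}} {{x5}}
  V4: {{x4},{x1,x4},{x2,x4},{x3,x4},{x1,x2,x4}}
  V12: {{x4},{x1,x4},{x2,x4},{x3,x4},{x1,x2,x4}}
  V13: {{x4},{x1,x4},{x2,x4},{x3,x4},{x1,x2,x4}} {{x5}}
  V14: {{x4},{x1,x4},{x2,x4},{x3,x4},{x1,x2,x4}}
  V23: {{x2},{x4},{x1,x2},{x1,x4},{x2,x4},{x3,x4},{x1,x2,x4}}
  V24: {{x4},{x1,x4},{x2,x4},{x3,x4},{x1,x2,x4}}
  V34: {{x4},{x1,x4},{x2,x4},{x3,x4},{x1,x2,x4}}
  V123: {{x4},{x1,x4},{x2,x4},{x3,x4},{x1,x2,x4}}
  V124: {{x4},{x1,x4},{x2,x4},{x3,x4},{x1,x2,x4}}
  V134: {{x4},{x1,x4},{x2,x4},{x3,x4},{x1,x2,x4}}
  V234: {{x4},{x1,x4},{x2,x4},{x3,x4},{x1,x2,x4}}
  V1234: {{x4},{x1,x4},{x2,x4},{x3,x4},{x1,x2,x4}}
C dims 6,7,4,1; δ0: rk 4, SNF 1^4; δ1: rk 3, SNF 1^3; δ2: rk 1, SNF 1^1
Ȟ^0 = (6 − 4) − 0 = 2, so Ȟ^0 ≅ Z^2
Ȟ^1 = (7 − 3) − 4 = 0, so Ȟ^1 ≅ 0
Ȟ^2 = (4 − 1) − 3 = 0, so Ȟ^2 ≅ 0


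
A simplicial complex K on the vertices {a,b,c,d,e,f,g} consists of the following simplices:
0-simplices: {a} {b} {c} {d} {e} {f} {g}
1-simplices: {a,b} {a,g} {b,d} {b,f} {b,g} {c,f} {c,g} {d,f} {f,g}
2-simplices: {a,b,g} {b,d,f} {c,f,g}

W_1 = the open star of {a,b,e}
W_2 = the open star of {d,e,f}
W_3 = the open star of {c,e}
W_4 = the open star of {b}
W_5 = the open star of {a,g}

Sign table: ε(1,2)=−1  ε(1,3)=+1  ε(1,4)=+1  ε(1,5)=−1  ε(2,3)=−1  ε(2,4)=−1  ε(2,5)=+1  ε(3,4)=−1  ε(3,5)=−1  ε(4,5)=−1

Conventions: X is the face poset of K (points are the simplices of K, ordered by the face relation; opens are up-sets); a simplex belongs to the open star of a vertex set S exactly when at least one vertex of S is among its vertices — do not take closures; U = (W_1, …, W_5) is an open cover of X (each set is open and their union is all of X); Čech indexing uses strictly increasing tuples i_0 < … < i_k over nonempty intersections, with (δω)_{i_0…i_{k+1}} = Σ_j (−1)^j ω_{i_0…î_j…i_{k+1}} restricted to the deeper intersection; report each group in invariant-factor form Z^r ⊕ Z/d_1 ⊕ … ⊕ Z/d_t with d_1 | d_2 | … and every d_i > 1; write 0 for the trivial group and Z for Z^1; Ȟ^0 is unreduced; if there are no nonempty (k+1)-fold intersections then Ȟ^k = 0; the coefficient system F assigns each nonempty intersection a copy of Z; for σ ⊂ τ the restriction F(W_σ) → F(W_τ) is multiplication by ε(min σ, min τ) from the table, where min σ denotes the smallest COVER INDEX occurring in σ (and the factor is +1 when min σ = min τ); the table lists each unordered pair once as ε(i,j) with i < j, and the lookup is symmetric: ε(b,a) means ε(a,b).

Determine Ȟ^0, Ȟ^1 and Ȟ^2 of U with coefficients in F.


Ȟ^0(U;F) ≅ Z, Ȟ^1(U;F) ≅ Z, Ȟ^2(U;F) ≅ 0

nonempty intersections:
  W1={{a},{b},{e},{a,b},{a,g},{b,d},{b,f},{b,g},{a,b,g},{b,d,f}} W2={{d},{e},{f},{b,d},{b,f},{c,f},{d,f},{f,g},{b,d,f},{c,f,g}} W3={{c},{e},{c,f},{c,g},{c,f,g}} W4={{b},{a,b},{b,d},{b,f},{b,g},{a,b,g},{b,d,f}} W5={{a},{g},{a,b},{a,g},{b,g},{c,g},{f,g},{a,b,g},{c,f,g}}
  W12={{e},{b,d},{b,f},{b,d,f}} W13={{e}} W14={{b},{a,b},{b,d},{b,f},{b,g},{a,b,g},{b,d,f}} W15={{a},{a,b},{a,g},{b,g},{a,b,g}} W23={{e},{c,f},{c,f,g}} W24={{b,d},{b,f},{b,d,f}} W25={{f,g},{c,f,g}} W35={{c,g},{c,f,g}} W45={{a,b},{b,g},{a,b,g}}
  W123={{e}} W124={{b,d},{b,f},{b,d,f}} W145={{a,b},{b,g},{a,b,g}} W235={{c,f,g}}
C dims 5,9,4; δ0: rk 4, SNF 1^4; δ1: rk 4, SNF 1^4
Ȟ^0: (5−4)−0=1 ⇒ Z
Ȟ^1: (9−4)−4=1 ⇒ Z
Ȟ^2: (4−0)−4=0 ⇒ 0


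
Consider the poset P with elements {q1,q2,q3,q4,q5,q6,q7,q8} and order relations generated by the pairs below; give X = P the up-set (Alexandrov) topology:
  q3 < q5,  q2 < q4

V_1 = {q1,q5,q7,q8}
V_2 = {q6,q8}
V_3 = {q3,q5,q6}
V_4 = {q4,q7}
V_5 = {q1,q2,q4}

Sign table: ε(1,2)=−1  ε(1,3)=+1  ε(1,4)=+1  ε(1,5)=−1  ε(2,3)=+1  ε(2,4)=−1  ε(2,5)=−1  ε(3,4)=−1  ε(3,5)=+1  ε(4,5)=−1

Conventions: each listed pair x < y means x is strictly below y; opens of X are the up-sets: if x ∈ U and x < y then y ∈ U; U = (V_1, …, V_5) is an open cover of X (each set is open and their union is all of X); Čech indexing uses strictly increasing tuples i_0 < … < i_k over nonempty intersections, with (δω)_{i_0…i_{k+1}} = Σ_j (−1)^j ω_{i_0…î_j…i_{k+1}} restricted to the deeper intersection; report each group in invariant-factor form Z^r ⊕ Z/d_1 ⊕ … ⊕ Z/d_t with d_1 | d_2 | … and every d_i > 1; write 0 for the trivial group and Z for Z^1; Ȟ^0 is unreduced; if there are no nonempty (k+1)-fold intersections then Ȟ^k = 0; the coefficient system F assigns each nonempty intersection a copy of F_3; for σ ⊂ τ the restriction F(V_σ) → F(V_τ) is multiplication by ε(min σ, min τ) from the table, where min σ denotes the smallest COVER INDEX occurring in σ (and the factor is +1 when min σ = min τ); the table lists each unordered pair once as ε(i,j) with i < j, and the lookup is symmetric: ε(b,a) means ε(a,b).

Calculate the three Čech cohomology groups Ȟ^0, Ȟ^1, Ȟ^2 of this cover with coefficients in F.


Ȟ^0(U;F) ≅ 0, Ȟ^1(U;F) ≅ Z/3 and Ȟ^2(U;F) ≅ 0

nerve of the cover:
  V12={q8} V13={q5} V14={q7} V15={q1} V23={q6} V45={q4}
C dims 5,6; δ0: rk_F3 5
Ȟ^0 = (5 − 5) − 0 = 0, so Ȟ^0 ≅ 0
Ȟ^1 = (6 − 0) − 5 = 1, so Ȟ^1 ≅ Z/3
Ȟ^2 = (0 − 0) − 0 = 0, so Ȟ^2 ≅ 0


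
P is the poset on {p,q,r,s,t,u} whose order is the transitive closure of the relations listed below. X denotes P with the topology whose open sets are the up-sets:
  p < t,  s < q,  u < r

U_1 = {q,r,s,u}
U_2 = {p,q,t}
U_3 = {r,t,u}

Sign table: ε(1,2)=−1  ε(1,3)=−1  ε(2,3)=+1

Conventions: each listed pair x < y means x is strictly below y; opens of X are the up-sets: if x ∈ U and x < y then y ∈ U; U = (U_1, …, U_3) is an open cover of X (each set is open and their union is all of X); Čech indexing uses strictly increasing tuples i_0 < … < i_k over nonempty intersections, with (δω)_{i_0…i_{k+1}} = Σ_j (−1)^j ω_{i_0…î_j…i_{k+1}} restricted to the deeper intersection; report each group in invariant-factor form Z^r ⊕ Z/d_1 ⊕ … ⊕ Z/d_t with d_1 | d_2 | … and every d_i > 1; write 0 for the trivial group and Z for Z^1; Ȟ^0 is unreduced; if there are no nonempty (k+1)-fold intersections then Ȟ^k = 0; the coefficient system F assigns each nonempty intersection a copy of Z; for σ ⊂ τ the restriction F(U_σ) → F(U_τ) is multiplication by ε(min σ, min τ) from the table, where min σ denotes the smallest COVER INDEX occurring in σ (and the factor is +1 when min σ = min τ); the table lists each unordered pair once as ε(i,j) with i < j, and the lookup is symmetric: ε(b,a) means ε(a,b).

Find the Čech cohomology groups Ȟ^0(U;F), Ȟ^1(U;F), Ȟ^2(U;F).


Ȟ^0 = Z,  Ȟ^1 = Z,  Ȟ^2 = 0

cover nerve:
  U12={q} U13={r,u} U23={t}
C dims 3,3; δ0: rk 2, SNF 1^2
Ȟ^0: (3−2)−0=1 ⇒ Z
Ȟ^1: (3−0)−2=1 ⇒ Z
Ȟ^2: (0−0)−0=0 ⇒ 0


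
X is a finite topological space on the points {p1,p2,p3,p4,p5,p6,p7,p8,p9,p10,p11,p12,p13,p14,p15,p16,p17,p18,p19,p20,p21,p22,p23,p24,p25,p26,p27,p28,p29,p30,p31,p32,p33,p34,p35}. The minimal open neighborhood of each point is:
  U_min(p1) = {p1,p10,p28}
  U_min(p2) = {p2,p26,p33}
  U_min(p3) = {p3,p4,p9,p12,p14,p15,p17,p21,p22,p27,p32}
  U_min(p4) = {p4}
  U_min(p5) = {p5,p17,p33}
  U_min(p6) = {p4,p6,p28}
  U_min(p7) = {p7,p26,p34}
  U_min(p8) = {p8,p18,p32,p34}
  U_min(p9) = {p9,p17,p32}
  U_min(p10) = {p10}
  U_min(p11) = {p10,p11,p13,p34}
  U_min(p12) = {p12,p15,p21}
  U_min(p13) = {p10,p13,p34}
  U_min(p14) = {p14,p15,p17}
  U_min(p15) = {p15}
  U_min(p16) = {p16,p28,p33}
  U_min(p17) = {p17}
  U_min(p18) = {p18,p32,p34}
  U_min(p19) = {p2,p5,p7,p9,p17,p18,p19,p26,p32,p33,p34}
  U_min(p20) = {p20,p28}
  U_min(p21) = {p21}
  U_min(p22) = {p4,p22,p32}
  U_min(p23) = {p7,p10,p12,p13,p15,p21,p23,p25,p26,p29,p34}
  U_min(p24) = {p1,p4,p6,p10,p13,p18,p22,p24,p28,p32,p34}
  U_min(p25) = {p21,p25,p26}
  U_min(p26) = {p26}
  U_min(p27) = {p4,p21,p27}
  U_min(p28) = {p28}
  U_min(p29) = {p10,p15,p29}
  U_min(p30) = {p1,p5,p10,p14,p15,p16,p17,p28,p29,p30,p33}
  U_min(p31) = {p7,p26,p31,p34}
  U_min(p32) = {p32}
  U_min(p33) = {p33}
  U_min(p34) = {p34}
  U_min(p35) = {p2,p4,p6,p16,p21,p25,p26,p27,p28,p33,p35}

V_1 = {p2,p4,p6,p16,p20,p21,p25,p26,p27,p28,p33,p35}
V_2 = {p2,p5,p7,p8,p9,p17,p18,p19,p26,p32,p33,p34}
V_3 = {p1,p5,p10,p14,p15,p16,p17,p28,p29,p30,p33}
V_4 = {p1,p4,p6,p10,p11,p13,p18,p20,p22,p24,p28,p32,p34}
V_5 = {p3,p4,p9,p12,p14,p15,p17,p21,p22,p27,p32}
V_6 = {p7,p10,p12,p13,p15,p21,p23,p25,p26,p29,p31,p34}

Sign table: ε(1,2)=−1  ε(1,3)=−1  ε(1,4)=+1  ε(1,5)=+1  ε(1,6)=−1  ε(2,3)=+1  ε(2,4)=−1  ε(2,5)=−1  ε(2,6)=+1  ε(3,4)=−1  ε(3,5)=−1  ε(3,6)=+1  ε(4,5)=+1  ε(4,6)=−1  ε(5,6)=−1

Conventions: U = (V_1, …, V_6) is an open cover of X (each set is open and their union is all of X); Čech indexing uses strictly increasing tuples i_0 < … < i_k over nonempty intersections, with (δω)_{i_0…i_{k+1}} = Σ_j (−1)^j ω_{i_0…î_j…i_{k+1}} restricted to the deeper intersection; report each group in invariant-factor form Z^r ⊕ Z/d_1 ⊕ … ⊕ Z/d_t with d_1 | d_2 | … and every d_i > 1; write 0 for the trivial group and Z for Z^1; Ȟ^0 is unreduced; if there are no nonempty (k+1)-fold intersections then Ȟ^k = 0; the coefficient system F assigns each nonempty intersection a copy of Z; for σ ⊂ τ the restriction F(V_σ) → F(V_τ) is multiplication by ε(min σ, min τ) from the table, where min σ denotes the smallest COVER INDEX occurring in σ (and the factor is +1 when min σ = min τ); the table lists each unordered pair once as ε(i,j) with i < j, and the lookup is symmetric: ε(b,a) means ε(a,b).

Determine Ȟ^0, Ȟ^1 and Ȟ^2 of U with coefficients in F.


Ȟ^0 ≅ Z, Ȟ^1 ≅ 0, Ȟ^2 ≅ Z/2

cover nerve:
  V12={p2,p26,p33} V13={p16,p28,p33} V14={p4,p6,p20,p28} V15={p4,p21,p27} V16={p21,p25,p26} V23={p5,p17,p33} V24={p18,p32,p34} V25={p9,p17,p32} V26={p7,p26,p34} V34={p1,p10,p28} V35={p14,p15,p17} V36={p10,p15,p29} V45={p4,p22,p32} V46={p10,p13,p34} V56={p12,p15,p21}
  V123={p33} V126={p26} V134={p28} V145={p4} V156={p21} V235={p17} V245={p32} V246={p34} V346={p10} V356={p15}
C dims 6,15,10; δ0: rk 5, SNF 1^5; δ1: rk 10, SNF 1^9·2
Ȟ^0: (6−5)−0=1 ⇒ Z
Ȟ^1: (15−10)−5=0 ⇒ 0
Ȟ^2: (10−0)−10=0 plus torsion [2] ⇒ Z/2


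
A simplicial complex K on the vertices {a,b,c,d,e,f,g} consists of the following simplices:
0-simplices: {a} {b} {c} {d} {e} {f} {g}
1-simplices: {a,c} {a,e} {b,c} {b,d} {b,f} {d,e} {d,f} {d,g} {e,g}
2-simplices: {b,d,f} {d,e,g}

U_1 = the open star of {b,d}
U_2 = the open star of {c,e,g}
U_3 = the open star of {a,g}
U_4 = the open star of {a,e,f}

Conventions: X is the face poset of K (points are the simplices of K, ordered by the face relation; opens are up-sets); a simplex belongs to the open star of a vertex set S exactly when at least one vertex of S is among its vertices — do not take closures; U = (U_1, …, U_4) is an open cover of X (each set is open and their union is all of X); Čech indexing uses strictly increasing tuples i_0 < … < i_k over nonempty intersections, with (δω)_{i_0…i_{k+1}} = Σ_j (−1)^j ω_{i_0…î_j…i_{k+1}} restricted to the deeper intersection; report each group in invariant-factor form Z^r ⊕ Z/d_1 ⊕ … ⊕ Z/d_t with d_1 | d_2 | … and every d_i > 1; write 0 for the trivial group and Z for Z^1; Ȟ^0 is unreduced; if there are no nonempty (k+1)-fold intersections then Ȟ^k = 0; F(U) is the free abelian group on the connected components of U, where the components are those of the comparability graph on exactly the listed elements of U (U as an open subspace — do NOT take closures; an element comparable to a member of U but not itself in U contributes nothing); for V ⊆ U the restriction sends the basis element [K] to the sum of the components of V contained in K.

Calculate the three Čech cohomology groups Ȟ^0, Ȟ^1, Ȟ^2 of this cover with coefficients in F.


nonempty intersections:
  U1={{b},{d},{b,c},{b,d},{b,f},{d,e},{d,f},{d,g},{b,d,f},{d,e,g}} U2={{c},{e},{g},{a,c},{a,e},{b,c},{d,e},{d,g},{e,g},{d,e,g}} U3={{a},{g},{a,c},{a,e},{d,g},{e,g},{d,e,g}} U4={{a},{e},{f},{a,c},{a,e},{b,f},{d,e},{d,f},{e,g},{b,d,f},{d,e,g}}
  U12={{b,c},{d,e},{d,g},{d,e,g}} U13={{d,g},{d,e,g}} U14={{b,f},{d,e},{d,f},{b,d,f},{d,e,g}} U23={{g},{a,c},{a,e},{d,g},{e,g},{d,e,g}} U24={{e},{a,c},{a,e},{d,e},{e,g},{d,e,g}} U34={{a},{a,c},{a,e},{e,g},{d,e,g}}
  U123={{d,g},{d,e,g}} U124={{d,e},{d,e,g}} U134={{d,e,g}} U234={{a,c},{a,e},{e,g},{d,e,g}}
  U1234={{d,e,g}}
components per intersection:
  U1: {{b},{d},{b,c},{b,d},{b,f},{d,e},{d,f},{d,g},{b,d,f},{d,e,g}}
  U2: {{c},{a,c},{b,c}} {{e},{g},{a,e},{d,e},{d,g},{e,g},{d,e,g}}
  U3: {{a},{a,c},{a,e}} {{g},{d,g},{e,g},{d,e,g}}
  U4: {{a},{e},{a,c},{a,e},{d,e},{e,g},{d,e,g}} {{f},{b,f},{d,f},{b,d,f}}
  U12: {{b,c}} {{d,e},{d,g},{d,e,g}}
  U13: {{d,g},{d,e,g}}
  U14: {{b,f},{d,f},{b,d,f}} {{d,e},{d,e,g}}
  U23: {{g},{d,g},{e,g},{d,e,g}} {{a,c}} {{a,e}}
  U24: {{e},{a,e},{d,e},{e,g},{d,e,g}} {{a,c}}
  U34: {{a},{a,c},{a,e}} {{e,g},{d,e,g}}
  U123: {{d,g},{d,e,g}}
  U124: {{d,e},{d,e,g}}
  U134: {{d,e,g}}
  U234: {{a,c}} {{a,e}} {{e,g},{d,e,g}}
  U1234: {{d,e,g}}
C dims 7,12,6,1; δ0: rk 6, SNF 1^6; δ1: rk 5, SNF 1^5; δ2: rk 1, SNF 1^1
Ȟ^0: (7−6)−0=1 ⇒ Z
Ȟ^1: (12−5)−6=1 ⇒ Z
Ȟ^2: (6−1)−5=0 ⇒ 0

Ȟ^0 ≅ Z, Ȟ^1 ≅ Z, Ȟ^2 ≅ 0


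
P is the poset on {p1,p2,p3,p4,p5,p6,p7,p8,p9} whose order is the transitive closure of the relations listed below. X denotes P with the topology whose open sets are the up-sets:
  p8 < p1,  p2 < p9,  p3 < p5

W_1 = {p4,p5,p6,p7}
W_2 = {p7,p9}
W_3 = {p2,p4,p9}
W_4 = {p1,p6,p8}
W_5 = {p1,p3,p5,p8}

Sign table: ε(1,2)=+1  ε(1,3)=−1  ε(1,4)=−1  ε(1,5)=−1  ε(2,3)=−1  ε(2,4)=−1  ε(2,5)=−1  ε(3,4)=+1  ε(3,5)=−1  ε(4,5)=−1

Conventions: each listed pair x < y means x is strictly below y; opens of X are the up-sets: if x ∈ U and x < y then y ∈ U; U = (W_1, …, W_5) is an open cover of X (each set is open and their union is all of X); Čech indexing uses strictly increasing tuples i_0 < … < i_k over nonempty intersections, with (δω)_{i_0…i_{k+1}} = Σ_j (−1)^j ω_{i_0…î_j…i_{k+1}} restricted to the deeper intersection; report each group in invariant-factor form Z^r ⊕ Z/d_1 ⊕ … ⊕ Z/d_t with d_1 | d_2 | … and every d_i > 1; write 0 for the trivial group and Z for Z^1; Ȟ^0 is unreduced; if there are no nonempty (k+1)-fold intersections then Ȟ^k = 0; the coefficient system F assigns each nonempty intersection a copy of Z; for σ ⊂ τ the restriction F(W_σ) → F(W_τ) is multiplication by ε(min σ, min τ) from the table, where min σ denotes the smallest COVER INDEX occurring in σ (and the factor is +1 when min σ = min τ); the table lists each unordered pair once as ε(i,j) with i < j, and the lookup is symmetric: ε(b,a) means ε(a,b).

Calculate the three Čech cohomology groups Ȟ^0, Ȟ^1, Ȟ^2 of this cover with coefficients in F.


Ȟ^0(U;F) ≅ 0, Ȟ^1(U;F) ≅ Z ⊕ Z/2, Ȟ^2(U;F) ≅ 0

nonempty overlaps:
  W12={p7} W13={p4} W14={p6} W15={p5} W23={p9} W45={p1,p8}
C dims 5,6; δ0: rk 5, SNF 1^4·2
degree 0: 5−5−0 = 0 → Ȟ^0 ≅ 0
degree 1: 6−0−5 = 1 plus torsion [2] → Ȟ^1 ≅ Z ⊕ Z/2
degree 2: 0−0−0 = 0 → Ȟ^2 ≅ 0


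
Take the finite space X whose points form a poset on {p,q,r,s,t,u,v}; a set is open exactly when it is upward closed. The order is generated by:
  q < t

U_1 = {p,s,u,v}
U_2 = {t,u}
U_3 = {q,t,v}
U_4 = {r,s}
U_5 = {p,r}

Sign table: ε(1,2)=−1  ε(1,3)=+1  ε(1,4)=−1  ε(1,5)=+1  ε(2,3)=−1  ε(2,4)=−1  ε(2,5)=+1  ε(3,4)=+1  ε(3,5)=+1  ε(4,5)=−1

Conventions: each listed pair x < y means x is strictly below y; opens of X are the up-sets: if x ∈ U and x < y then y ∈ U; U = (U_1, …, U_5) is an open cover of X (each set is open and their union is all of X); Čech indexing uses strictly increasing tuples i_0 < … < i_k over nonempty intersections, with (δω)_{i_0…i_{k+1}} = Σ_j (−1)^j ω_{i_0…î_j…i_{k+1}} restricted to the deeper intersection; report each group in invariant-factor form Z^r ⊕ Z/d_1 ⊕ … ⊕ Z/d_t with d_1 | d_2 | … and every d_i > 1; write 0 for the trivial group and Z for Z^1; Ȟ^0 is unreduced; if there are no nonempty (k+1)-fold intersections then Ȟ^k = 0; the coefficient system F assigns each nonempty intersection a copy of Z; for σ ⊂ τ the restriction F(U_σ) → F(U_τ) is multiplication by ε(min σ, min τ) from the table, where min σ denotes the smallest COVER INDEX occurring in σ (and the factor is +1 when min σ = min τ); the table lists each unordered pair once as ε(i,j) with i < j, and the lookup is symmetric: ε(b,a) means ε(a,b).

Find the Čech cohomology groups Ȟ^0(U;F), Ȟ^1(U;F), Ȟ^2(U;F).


Ȟ^0 ≅ Z,  Ȟ^1 ≅ Z^2,  Ȟ^2 ≅ 0

intersection data:
  U12={u} U13={v} U14={s} U15={p} U23={t} U45={r}
C dims 5,6; δ0: rk 4, SNF 1^4
Ȟ^0 = (5 − 4) − 0 = 1, so Ȟ^0 ≅ Z
Ȟ^1 = (6 − 0) − 4 = 2, so Ȟ^1 ≅ Z^2
Ȟ^2 = (0 − 0) − 0 = 0, so Ȟ^2 ≅ 0


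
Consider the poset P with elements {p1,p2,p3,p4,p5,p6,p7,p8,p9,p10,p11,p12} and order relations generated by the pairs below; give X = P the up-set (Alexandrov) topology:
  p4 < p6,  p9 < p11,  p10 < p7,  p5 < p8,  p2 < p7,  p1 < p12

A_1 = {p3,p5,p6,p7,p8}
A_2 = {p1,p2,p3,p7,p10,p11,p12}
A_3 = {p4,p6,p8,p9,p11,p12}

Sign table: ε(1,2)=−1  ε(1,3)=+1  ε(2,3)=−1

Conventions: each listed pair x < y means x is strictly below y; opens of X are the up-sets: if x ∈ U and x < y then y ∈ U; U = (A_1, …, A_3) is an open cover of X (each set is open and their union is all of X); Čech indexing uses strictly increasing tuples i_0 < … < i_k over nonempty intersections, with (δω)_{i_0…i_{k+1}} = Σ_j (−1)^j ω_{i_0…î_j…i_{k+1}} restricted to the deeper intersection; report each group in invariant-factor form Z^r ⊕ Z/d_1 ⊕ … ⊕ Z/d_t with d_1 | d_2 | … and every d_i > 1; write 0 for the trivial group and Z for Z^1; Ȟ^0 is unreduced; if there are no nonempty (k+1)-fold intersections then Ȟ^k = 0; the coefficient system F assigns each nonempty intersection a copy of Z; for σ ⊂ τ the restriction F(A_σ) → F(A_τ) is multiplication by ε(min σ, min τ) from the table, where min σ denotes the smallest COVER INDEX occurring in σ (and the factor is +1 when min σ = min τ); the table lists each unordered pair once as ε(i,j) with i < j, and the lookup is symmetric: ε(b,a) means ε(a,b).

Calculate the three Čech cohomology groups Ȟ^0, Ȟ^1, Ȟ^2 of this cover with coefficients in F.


Ȟ^0 = Z; Ȟ^1 = Z; Ȟ^2 = 0

intersection data:
  A12={p3,p7} A13={p6,p8} A23={p11,p12}
C dims 3,3; δ0: rk 2, SNF 1^2
Ȟ^0 = (3 − 2) − 0 = 1, so Ȟ^0 ≅ Z
Ȟ^1 = (3 − 0) − 2 = 1, so Ȟ^1 ≅ Z
Ȟ^2 = (0 − 0) − 0 = 0, so Ȟ^2 ≅ 0


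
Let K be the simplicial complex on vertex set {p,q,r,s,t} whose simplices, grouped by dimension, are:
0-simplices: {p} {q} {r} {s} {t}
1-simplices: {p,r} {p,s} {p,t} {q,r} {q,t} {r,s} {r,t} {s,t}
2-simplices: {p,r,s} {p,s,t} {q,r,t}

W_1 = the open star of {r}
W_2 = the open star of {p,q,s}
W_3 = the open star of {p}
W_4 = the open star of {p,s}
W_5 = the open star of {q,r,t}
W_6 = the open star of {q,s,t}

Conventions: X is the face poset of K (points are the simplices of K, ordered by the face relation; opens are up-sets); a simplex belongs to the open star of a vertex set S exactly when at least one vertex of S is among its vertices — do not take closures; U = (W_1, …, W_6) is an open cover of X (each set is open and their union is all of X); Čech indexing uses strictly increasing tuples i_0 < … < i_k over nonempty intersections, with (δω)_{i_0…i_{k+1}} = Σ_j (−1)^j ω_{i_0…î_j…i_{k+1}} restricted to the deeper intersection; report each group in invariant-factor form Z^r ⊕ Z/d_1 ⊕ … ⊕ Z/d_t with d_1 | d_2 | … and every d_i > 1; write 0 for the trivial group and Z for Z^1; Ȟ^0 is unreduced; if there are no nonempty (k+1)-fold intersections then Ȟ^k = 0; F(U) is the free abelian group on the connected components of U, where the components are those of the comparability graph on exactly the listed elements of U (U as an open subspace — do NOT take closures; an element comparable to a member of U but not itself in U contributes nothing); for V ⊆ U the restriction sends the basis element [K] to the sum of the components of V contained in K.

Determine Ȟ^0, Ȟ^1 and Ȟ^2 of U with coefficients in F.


Ȟ^0(U;F) ≅ Z; Ȟ^1(U;F) ≅ Z; Ȟ^2(U;F) ≅ 0

intersection data:
  W1={{r},{p,r},{q,r},{r,s},{r,t},{p,r,s},{q,r,t}} W2={{p},{q},{s},{p,r},{p,s},{p,t},{q,r},{q,t},{r,s},{s,t},{p,r,s},{p,s,t},{q,r,t}} W3={{p},{p,r},{p,s},{p,t},{p,r,s},{p,s,t}} W4={{p},{s},{p,r},{p,s},{p,t},{r,s},{s,t},{p,r,s},{p,s,t}} W5={{q},{r},{t},{p,r},{p,t},{q,r},{q,t},{r,s},{r,t},{s,t},{p,r,s},{p,s,t},{q,r,t}} W6={{q},{s},{t},{p,s},{p,t},{q,r},{q,t},{r,s},{r,t},{s,t},{p,r,s},{p,s,t},{q,r,t}}
  W12={{p,r},{q,r},{r,s},{p,r,s},{q,r,t}} W13={{p,r},{p,r,s}} W14={{p,r},{r,s},{p,r,s}} W15={{r},{p,r},{q,r},{r,s},{r,t},{p,r,s},{q,r,t}} W16={{q,r},{r,s},{r,t},{p,r,s},{q,r,t}} W23={{p},{p,r},{p,s},{p,t},{p,r,s},{p,s,t}} W24={{p},{s},{p,r},{p,s},{p,t},{r,s},{s,t},{p,r,s},{p,s,t}} W25={{q},{p,r},{p,t},{q,r},{q,t},{r,s},{s,t},{p,r,s},{p,s,t},{q,r,t}} W26={{q},{s},{p,s},{p,t},{q,r},{q,t},{r,s},{s,t},{p,r,s},{p,s,t},{q,r,t}} W34={{p},{p,r},{p,s},{p,t},{p,r,s},{p,s,t}} W35={{p,r},{p,t},{p,r,s},{p,s,t}} W36={{p,s},{p,t},{p,r,s},{p,s,t}} W45={{p,r},{p,t},{r,s},{s,t},{p,r,s},{p,s,t}} W46={{s},{p,s},{p,t},{r,s},{s,t},{p,r,s},{p,s,t}} W56={{q},{t},{p,t},{q,r},{q,t},{r,s},{r,t},{s,t},{p,r,s},{p,s,t},{q,r,t}}
  W123={{p,r},{p,r,s}} W124={{p,r},{r,s},{p,r,s}} W125={{p,r},{q,r},{r,s},{p,r,s},{q,r,t}} W126={{q,r},{r,s},{p,r,s},{q,r,t}} W134={{p,r},{p,r,s}} W135={{p,r},{p,r,s}} W136={{p,r,s}} W145={{p,r},{r,s},{p,r,s}} W146={{r,s},{p,r,s}} W156={{q,r},{r,s},{r,t},{p,r,s},{q,r,t}} W234={{p},{p,r},{p,s},{p,t},{p,r,s},{p,s,t}} W235={{p,r},{p,t},{p,r,s},{p,s,t}} W236={{p,s},{p,t},{p,r,s},{p,s,t}} W245={{p,r},{p,t},{r,s},{s,t},{p,r,s},{p,s,t}} W246={{s},{p,s},{p,t},{r,s},{s,t},{p,r,s},{p,s,t}} W256={{q},{p,t},{q,r},{q,t},{r,s},{s,t},{p,r,s},{p,s,t},{q,r,t}} W345={{p,r},{p,t},{p,r,s},{p,s,t}} W346={{p,s},{p,t},{p,r,s},{p,s,t}} W356={{p,t},{p,r,s},{p,s,t}} W456={{p,t},{r,s},{s,t},{p,r,s},{p,s,t}}
  W1234={{p,r},{p,r,s}} W1235={{p,r},{p,r,s}} W1236={{p,r,s}} W1245={{p,r},{r,s},{p,r,s}} W1246={{r,s},{p,r,s}} W1256={{q,r},{r,s},{p,r,s},{q,r,t}} W1345={{p,r},{p,r,s}} W1346={{p,r,s}} W1356={{p,r,s}} W1456={{r,s},{p,r,s}} W2345={{p,r},{p,t},{p,r,s},{p,s,t}} W2346={{p,s},{p,t},{p,r,s},{p,s,t}} W2356={{p,t},{p,r,s},{p,s,t}} W2456={{p,t},{r,s},{s,t},{p,r,s},{p,s,t}} W3456={{p,t},{p,r,s},{p,s,t}}
  W12345={{p,r},{p,r,s}} W12346={{p,r,s}} W12356={{p,r,s}} W12456={{r,s},{p,r,s}} W13456={{p,r,s}} W23456={{p,t},{p,r,s},{p,s,t}}
  W123456={{p,r,s}}
components per intersection:
  W1: {{r},{p,r},{q,r},{r,s},{r,t},{p,r,s},{q,r,t}}
  W2: {{p},{s},{p,r},{p,s},{p,t},{r,s},{s,t},{p,r,s},{p,s,t}} {{q},{q,r},{q,t},{q,r,t}}
  W3: {{p},{p,r},{p,s},{p,t},{p,r,s},{p,s,t}}
  W4: {{p},{s},{p,r},{p,s},{p,t},{r,s},{s,t},{p,r,s},{p,s,t}}
  W5: {{q},{r},{t},{p,r},{p,t},{q,r},{q,t},{r,s},{r,t},{s,t},{p,r,s},{p,s,t},{q,r,t}}
  W6: {{q},{s},{t},{p,s},{p,t},{q,r},{q,t},{r,s},{r,t},{s,t},{p,r,s},{p,s,t},{q,r,t}}
  W12: {{p,r},{r,s},{p,r,s}} {{q,r},{q,r,t}}
  W13: {{p,r},{p,r,s}}
  W14: {{p,r},{r,s},{p,r,s}}
  W15: {{r},{p,r},{q,r},{r,s},{r,t},{p,r,s},{q,r,t}}
  W16: {{q,r},{r,t},{q,r,t}} {{r,s},{p,r,s}}
  W23: {{p},{p,r},{p,s},{p,t},{p,r,s},{p,s,t}}
  W24: {{p},{s},{p,r},{p,s},{p,t},{r,s},{s,t},{p,r,s},{p,s,t}}
  W25: {{q},{q,r},{q,t},{q,r,t}} {{p,r},{r,s},{p,r,s}} {{p,t},{s,t},{p,s,t}}
  W26: {{q},{q,r},{q,t},{q,r,t}} {{s},{p,s},{p,t},{r,s},{s,t},{p,r,s},{p,s,t}}
  W34: {{p},{p,r},{p,s},{p,t},{p,r,s},{p,s,t}}
  W35: {{p,r},{p,r,s}} {{p,t},{p,s,t}}
  W36: {{p,s},{p,t},{p,r,s},{p,s,t}}
  W45: {{p,r},{r,s},{p,r,s}} {{p,t},{s,t},{p,s,t}}
  W46: {{s},{p,s},{p,t},{r,s},{s,t},{p,r,s},{p,s,t}}
  W56: {{q},{t},{p,t},{q,r},{q,t},{r,t},{s,t},{p,s,t},{q,r,t}} {{r,s},{p,r,s}}
  W123: {{p,r},{p,r,s}}
  W124: {{p,r},{r,s},{p,r,s}}
  W125: {{p,r},{r,s},{p,r,s}} {{q,r},{q,r,t}}
  W126: {{q,r},{q,r,t}} {{r,s},{p,r,s}}
  W134: {{p,r},{p,r,s}}
  W135: {{p,r},{p,r,s}}
  W136: {{p,r,s}}
  W145: {{p,r},{r,s},{p,r,s}}
  W146: {{r,s},{p,r,s}}
  W156: {{q,r},{r,t},{q,r,t}} {{r,s},{p,r,s}}
  W234: {{p},{p,r},{p,s},{p,t},{p,r,s},{p,s,t}}
  W235: {{p,r},{p,r,s}} {{p,t},{p,s,t}}
  W236: {{p,s},{p,t},{p,r,s},{p,s,t}}
  W245: {{p,r},{r,s},{p,r,s}} {{p,t},{s,t},{p,s,t}}
  W246: {{s},{p,s},{p,t},{r,s},{s,t},{p,r,s},{p,s,t}}
  W256: {{q},{q,r},{q,t},{q,r,t}} {{p,t},{s,t},{p,s,t}} {{r,s},{p,r,s}}
  W345: {{p,r},{p,r,s}} {{p,t},{p,s,t}}
  W346: {{p,s},{p,t},{p,r,s},{p,s,t}}
  W356: {{p,t},{p,s,t}} {{p,r,s}}
  W456: {{p,t},{s,t},{p,s,t}} {{r,s},{p,r,s}}
  W1234: {{p,r},{p,r,s}}
  W1235: {{p,r},{p,r,s}}
  W1236: {{p,r,s}}
  W1245: {{p,r},{r,s},{p,r,s}}
  W1246: {{r,s},{p,r,s}}
  W1256: {{q,r},{q,r,t}} {{r,s},{p,r,s}}
  W1345: {{p,r},{p,r,s}}
  W1346: {{p,r,s}}
  W1356: {{p,r,s}}
  W1456: {{r,s},{p,r,s}}
  W2345: {{p,r},{p,r,s}} {{p,t},{p,s,t}}
  W2346: {{p,s},{p,t},{p,r,s},{p,s,t}}
  W2356: {{p,t},{p,s,t}} {{p,r,s}}
  W2456: {{p,t},{s,t},{p,s,t}} {{r,s},{p,r,s}}
  W3456: {{p,t},{p,s,t}} {{p,r,s}}
  W12345: {{p,r},{p,r,s}}
  W12346: {{p,r,s}}
  W12356: {{p,r,s}}
  W12456: {{r,s},{p,r,s}}
  W13456: {{p,r,s}}
  W23456: {{p,t},{p,s,t}} {{p,r,s}}
  W123456: {{p,r,s}}
C dims 7,23,30,20; δ0: rk 6, SNF 1^6; δ1: rk 16, SNF 1^16; δ2: rk 14, SNF 1^14
Ȟ^0 = (7 − 6) − 0 = 1, so Ȟ^0 ≅ Z
Ȟ^1 = (23 − 16) − 6 = 1, so Ȟ^1 ≅ Z
Ȟ^2 = (30 − 14) − 16 = 0, so Ȟ^2 ≅ 0
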